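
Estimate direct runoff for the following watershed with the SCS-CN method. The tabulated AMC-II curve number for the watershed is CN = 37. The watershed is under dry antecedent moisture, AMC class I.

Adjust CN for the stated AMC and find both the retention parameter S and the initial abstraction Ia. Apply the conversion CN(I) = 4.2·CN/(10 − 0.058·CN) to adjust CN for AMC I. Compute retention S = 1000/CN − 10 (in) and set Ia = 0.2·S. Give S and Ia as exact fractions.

S = 1500/37 in ≈ 40.541 in; Ia = 300/37 in ≈ 8.108 in

CN(I) from CN(II)=37: (4.2·37)/(10 − 0.058·37) = 3700/187 ≈ 19.786
S = 1000/(3700/187) − 10 = 1500/37 in ≈ 40.541 in
Initial abstraction Ia = S/5 = (1500/37)/5 = 300/37 ≈ 8.108 in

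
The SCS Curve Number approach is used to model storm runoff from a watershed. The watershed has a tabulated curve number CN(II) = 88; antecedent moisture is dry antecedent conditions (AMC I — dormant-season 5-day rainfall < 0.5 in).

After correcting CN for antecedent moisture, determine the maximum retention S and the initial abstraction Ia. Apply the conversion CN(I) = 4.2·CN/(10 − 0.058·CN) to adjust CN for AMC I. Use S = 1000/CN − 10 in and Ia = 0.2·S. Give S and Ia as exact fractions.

S = 250/77 in ≈ 3.247 in; Ia = 50/77 in ≈ 0.649 in

Adjust CN=88 to AMC I: 4.2·88/(10 − 0.058·88) → (1848/5) ÷ (612/125) = 3850/51 ≈ 75.490
Max retention: S = 1000/(3850/51) − 10 = 250/77 in (≈ 3.247 in)
Ia = 0.2·(250/77) = 50/77 in ≈ 0.649 in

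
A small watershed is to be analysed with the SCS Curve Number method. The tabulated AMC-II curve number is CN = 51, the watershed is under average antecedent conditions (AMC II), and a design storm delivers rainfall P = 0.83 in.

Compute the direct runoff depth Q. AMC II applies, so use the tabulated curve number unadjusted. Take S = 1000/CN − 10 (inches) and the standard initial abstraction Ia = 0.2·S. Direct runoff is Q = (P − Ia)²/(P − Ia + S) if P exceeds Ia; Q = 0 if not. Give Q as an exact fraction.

Q = 0 in ≈ 0.000 in

CN(II) = 51; AMC II needs no correction.
Retention S: 1000/CN − 10 with CN=51.000 → S = 490/51 ≈ 9.608 in
Initial abstraction Ia = S/5 = (490/51)/5 = 98/51 ≈ 1.922 in
P = 0.830 ≤ Ia = 1.922 in: entire storm abstracted, Q = 0.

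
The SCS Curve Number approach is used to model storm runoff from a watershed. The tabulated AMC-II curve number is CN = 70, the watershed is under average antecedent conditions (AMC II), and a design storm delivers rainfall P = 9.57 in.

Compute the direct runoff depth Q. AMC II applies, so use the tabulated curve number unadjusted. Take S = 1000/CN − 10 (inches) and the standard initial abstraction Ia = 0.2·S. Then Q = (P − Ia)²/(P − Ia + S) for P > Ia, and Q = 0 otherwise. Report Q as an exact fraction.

Average conditions: CN = 70 (no AMC adjustment).
Retention S: 1000/CN − 10 with CN=70.000 → S = 30/7 ≈ 4.286 in
Ia = 0.2·(30/7) = 6/7 in ≈ 0.857 in
Excess rainfall: 9.570 − 0.857 = 8.713 in; P > Ia so Q > 0
Q = (6099/700)²/((6099/700) + 30/7) = (37197801/490000)/(9099/700) = 4133089/707700 in ≈ 5.840 in

Q = 4133089/707700 in ≈ 5.840 in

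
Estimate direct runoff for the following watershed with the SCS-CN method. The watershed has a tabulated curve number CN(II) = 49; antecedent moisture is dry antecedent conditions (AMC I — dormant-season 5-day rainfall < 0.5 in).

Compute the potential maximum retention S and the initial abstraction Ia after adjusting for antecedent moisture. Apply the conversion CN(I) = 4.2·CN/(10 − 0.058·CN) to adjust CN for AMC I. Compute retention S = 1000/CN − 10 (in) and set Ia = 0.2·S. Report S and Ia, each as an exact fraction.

S = 8500/343 in ≈ 24.781 in; Ia = 1700/343 in ≈ 4.956 in

Dry (AMC I): CN(I) = 4.2·49/(10 − 0.058·49) = (1029/5)/(3579/500) = 34300/1193 ≈ 28.751
Retention S: 1000/CN − 10 with CN=28.751 → S = 8500/343 ≈ 24.781 in
Ia = 0.2·(8500/343) = 1700/343 in ≈ 4.956 in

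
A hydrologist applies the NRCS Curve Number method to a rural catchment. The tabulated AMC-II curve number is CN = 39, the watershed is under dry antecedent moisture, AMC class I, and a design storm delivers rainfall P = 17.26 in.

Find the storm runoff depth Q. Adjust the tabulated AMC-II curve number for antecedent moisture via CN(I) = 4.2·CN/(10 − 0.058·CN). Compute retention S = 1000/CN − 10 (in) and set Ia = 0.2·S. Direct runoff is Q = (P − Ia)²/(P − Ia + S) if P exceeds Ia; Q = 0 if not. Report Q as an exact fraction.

CN(I) from CN(II)=39: (4.2·39)/(10 − 0.058·39) = 81900/3869 ≈ 21.168
S = 1000/(81900/3869) − 10 = 30500/819 in ≈ 37.241 in
Ia = 0.2·(30500/819) = 6100/819 in ≈ 7.448 in
P − Ia = 17.260 − 7.448 = 401797/40950 ≈ 9.812 in (> 0, runoff occurs)
Q: (401797/40950)² ÷ (1926797/40950) = 161440829209/78902337150 in (≈ 2.046 in)

Q = 161440829209/78902337150 in ≈ 2.046 in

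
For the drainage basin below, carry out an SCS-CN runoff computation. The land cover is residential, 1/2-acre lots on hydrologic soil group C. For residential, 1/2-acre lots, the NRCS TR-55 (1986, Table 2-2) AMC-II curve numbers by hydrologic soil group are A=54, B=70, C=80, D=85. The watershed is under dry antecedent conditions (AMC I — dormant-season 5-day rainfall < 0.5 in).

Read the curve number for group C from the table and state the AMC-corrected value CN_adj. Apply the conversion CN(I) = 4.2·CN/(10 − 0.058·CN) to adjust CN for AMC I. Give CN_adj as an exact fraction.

NRCS table: residential, 1/2-acre lots, soil group C → CN(II) = 80
Dry (AMC I): CN(I) = 4.2·80/(10 − 0.058·80) = 336/(134/25) = 4200/67 ≈ 62.687

CN_adj = 4200/67 ≈ 62.687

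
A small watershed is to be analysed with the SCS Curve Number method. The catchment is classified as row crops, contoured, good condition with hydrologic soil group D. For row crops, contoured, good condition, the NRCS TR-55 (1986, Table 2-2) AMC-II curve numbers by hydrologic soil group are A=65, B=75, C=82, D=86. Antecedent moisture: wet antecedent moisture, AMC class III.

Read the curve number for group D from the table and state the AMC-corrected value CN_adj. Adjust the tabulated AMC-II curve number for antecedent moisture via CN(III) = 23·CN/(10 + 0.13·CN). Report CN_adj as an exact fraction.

NRCS table: row crops, contoured, good condition, soil group D → CN(II) = 86
Adjust CN=86 to AMC III: 23·86/(10 + 0.13·86) → 1978 ÷ (1059/50) = 98900/1059 ≈ 93.390

CN_adj = 98900/1059 ≈ 93.390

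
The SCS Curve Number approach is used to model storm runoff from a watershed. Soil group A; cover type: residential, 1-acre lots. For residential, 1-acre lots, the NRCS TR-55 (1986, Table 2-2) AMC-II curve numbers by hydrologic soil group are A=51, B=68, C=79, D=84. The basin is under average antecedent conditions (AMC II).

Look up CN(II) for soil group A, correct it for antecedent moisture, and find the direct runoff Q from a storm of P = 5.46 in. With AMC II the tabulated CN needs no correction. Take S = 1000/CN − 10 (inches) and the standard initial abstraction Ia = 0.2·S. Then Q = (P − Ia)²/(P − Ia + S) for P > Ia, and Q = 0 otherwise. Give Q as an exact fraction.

Q = 11630647/12211950 in ≈ 0.952 in

NRCS table: residential, 1-acre lots, soil group A → CN(II) = 51
Average conditions: CN = 51 (no AMC adjustment).
S = 1000/51 − 10 = 490/51 in ≈ 9.608 in
Ia = 0.2·(490/51) = 98/51 in ≈ 1.922 in
P − Ia = 5.460 − 1.922 = 9023/2550 ≈ 3.538 in (> 0, runoff occurs)
Runoff Q = (P−Ia)²/(P−Ia+S) = (3.538)²/(3.538+9.608) = 11630647/12211950 ≈ 0.952 in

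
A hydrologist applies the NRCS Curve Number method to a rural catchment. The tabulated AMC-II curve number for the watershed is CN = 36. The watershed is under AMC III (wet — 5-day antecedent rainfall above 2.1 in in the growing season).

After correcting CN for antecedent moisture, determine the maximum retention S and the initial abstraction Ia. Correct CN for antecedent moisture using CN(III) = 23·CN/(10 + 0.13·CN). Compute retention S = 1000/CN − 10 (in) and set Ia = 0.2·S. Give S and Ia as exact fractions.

Adjust CN=36 to AMC III: 23·36/(10 + 0.13·36) → 828 ÷ (367/25) = 20700/367 ≈ 56.403
S = 1000/(20700/367) − 10 = 1600/207 in ≈ 7.729 in
Initial abstraction Ia = S/5 = (1600/207)/5 = 320/207 ≈ 1.546 in

S = 1600/207 in ≈ 7.729 in; Ia = 320/207 in ≈ 1.546 in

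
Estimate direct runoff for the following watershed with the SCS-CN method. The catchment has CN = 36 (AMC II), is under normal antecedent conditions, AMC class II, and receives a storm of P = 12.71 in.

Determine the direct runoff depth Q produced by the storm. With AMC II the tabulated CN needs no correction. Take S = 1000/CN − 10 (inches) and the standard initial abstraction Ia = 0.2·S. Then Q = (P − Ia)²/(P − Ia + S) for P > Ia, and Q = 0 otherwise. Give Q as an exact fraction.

Q = 67881121/21815100 in ≈ 3.112 in

Average conditions: CN = 36 (no AMC adjustment).
Retention S: 1000/CN − 10 with CN=36.000 → S = 160/9 ≈ 17.778 in
Ia = 0.2S: 0.2·17.778 = 3.556 in (exactly 32/9)
Excess rainfall: 12.710 − 3.556 = 9.154 in; P > Ia so Q > 0
Runoff Q = (P−Ia)²/(P−Ia+S) = (9.154)²/(9.154+17.778) = 67881121/21815100 ≈ 3.112 in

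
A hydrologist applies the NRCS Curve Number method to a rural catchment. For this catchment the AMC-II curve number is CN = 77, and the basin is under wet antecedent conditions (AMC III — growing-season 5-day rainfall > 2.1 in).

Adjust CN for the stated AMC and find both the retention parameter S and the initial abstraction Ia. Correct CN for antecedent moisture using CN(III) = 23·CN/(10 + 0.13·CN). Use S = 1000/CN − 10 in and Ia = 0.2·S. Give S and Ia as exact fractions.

S = 100/77 in ≈ 1.299 in; Ia = 20/77 in ≈ 0.260 in

Adjust CN=77 to AMC III: 23·77/(10 + 0.13·77) → 1771 ÷ (2001/100) = 7700/87 ≈ 88.506
S = 1000/(7700/87) − 10 = 100/77 in ≈ 1.299 in
Ia = 0.2·(100/77) = 20/77 in ≈ 0.260 in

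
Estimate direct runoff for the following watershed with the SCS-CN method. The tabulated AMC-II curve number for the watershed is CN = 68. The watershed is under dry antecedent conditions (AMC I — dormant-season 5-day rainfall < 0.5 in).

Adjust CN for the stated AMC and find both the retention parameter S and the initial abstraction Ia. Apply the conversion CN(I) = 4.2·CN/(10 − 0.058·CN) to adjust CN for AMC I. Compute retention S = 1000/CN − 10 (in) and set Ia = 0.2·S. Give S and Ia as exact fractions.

S = 4000/357 in ≈ 11.204 in; Ia = 800/357 in ≈ 2.241 in

Adjust CN=68 to AMC I: 4.2·68/(10 − 0.058·68) → (1428/5) ÷ (757/125) = 35700/757 ≈ 47.160
S = 1000/(35700/757) − 10 = 4000/357 in ≈ 11.204 in
Ia = 0.2S: 0.2·11.204 = 2.241 in (exactly 800/357)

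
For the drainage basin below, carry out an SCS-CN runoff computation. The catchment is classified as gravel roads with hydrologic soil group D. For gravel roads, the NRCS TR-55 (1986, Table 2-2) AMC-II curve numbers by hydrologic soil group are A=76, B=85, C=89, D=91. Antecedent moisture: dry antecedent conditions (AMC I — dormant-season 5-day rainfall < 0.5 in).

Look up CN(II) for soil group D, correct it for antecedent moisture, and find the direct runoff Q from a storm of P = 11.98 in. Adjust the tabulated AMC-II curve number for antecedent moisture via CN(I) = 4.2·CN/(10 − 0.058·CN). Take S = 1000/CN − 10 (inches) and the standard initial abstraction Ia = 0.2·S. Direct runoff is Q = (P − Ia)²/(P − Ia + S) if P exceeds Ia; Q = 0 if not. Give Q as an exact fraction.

Q = 134368432969/14063781550 in ≈ 9.554 in

NRCS table: gravel roads, soil group D → CN(II) = 91
CN(I) from CN(II)=91: (4.2·91)/(10 − 0.058·91) = 63700/787 ≈ 80.940
S = 1000/(63700/787) − 10 = 1500/637 in ≈ 2.355 in
Ia = 0.2S: 0.2·2.355 = 0.471 in (exactly 300/637)
Excess rainfall: 11.980 − 0.471 = 11.509 in; P > Ia so Q > 0
Runoff Q = (P−Ia)²/(P−Ia+S) = (11.509)²/(11.509+2.355) = 134368432969/14063781550 ≈ 9.554 in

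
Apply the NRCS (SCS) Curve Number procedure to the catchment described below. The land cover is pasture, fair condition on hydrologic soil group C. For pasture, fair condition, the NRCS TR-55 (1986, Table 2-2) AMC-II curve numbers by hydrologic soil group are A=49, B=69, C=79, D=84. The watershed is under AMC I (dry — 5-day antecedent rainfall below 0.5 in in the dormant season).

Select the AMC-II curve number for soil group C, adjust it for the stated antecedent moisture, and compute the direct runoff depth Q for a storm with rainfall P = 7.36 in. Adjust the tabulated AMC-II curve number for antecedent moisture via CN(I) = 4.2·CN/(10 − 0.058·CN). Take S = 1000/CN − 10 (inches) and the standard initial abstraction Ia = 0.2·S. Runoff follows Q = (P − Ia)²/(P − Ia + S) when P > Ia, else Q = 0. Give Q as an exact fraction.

NRCS table: pasture, fair condition, soil group C → CN(II) = 79
Adjust CN=79 to AMC I: 4.2·79/(10 − 0.058·79) → (1659/5) ÷ (2709/500) = 7900/129 ≈ 61.240
S = 1000/(7900/129) − 10 = 500/79 in ≈ 6.329 in
Ia = 0.2·(500/79) = 100/79 in ≈ 1.266 in
Since P=7.360 > Ia=1.266: effective rainfall P−Ia = 12036/1975 in
Runoff Q = (P−Ia)²/(P−Ia+S) = (6.094)²/(6.094+6.329) = 18108162/6057325 ≈ 2.989 in

Q = 18108162/6057325 in ≈ 2.989 in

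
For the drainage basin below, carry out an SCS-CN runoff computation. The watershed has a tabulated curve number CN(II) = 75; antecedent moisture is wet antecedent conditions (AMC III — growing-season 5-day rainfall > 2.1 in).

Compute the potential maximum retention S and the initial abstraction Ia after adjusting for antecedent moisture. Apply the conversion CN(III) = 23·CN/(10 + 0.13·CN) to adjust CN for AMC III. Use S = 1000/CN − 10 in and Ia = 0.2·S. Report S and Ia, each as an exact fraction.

Wet (AMC III): CN(III) = 23·75/(10 + 0.13·75) = 1725/(79/4) = 6900/79 ≈ 87.342
Retention S: 1000/CN − 10 with CN=87.342 → S = 100/69 ≈ 1.449 in
Ia = 0.2·(100/69) = 20/69 in ≈ 0.290 in

S = 100/69 in ≈ 1.449 in; Ia = 20/69 in ≈ 0.290 in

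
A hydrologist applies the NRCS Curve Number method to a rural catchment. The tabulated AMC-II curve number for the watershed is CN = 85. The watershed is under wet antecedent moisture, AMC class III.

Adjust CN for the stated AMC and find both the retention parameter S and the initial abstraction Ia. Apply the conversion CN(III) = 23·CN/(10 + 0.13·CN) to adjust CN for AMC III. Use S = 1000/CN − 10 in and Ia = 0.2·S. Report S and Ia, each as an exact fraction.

Wet (AMC III): CN(III) = 23·85/(10 + 0.13·85) = 1955/(421/20) = 39100/421 ≈ 92.874
Max retention: S = 1000/(39100/421) − 10 = 300/391 in (≈ 0.767 in)
Ia = 0.2S: 0.2·0.767 = 0.153 in (exactly 60/391)

S = 300/391 in ≈ 0.767 in; Ia = 60/391 in ≈ 0.153 in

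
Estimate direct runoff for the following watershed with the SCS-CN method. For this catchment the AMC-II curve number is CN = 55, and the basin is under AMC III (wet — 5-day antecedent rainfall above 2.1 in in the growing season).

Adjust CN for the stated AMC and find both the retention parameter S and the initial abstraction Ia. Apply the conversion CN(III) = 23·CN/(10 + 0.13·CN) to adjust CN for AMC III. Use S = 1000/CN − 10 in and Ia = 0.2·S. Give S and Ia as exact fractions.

Wet (AMC III): CN(III) = 23·55/(10 + 0.13·55) = 1265/(343/20) = 25300/343 ≈ 73.761
Retention S: 1000/CN − 10 with CN=73.761 → S = 900/253 ≈ 3.557 in
Ia = 0.2·(900/253) = 180/253 in ≈ 0.711 in

S = 900/253 in ≈ 3.557 in; Ia = 180/253 in ≈ 0.711 in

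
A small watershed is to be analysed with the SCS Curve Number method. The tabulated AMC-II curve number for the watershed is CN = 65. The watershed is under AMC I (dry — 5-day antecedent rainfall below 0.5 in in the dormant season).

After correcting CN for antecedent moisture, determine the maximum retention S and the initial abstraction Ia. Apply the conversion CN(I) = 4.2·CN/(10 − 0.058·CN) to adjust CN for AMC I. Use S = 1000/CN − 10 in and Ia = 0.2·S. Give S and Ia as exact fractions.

S = 500/39 in ≈ 12.821 in; Ia = 100/39 in ≈ 2.564 in

CN(I) from CN(II)=65: (4.2·65)/(10 − 0.058·65) = 3900/89 ≈ 43.820
S = 1000/(3900/89) − 10 = 500/39 in ≈ 12.821 in
Ia = 0.2S: 0.2·12.821 = 2.564 in (exactly 100/39)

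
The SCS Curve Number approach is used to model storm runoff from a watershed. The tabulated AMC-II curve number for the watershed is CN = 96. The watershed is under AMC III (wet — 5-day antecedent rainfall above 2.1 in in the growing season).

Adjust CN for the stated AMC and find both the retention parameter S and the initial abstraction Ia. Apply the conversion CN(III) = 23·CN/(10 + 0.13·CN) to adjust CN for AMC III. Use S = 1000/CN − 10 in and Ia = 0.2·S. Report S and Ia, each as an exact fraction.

S = 25/138 in ≈ 0.181 in; Ia = 5/138 in ≈ 0.036 in

CN(III) from CN(II)=96: (23·96)/(10 + 0.13·96) = 27600/281 ≈ 98.221
Max retention: S = 1000/(27600/281) − 10 = 25/138 in (≈ 0.181 in)
Ia = 0.2S: 0.2·0.181 = 0.036 in (exactly 5/138)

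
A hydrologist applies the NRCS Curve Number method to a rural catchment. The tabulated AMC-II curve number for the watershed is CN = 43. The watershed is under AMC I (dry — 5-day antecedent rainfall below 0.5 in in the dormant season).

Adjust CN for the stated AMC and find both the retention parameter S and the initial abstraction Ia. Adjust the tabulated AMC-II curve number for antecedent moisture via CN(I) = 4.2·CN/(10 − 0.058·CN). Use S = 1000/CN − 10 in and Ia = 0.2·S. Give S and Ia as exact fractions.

S = 9500/301 in ≈ 31.561 in; Ia = 1900/301 in ≈ 6.312 in

Adjust CN=43 to AMC I: 4.2·43/(10 − 0.058·43) → (903/5) ÷ (3753/500) = 30100/1251 ≈ 24.061
Max retention: S = 1000/(30100/1251) − 10 = 9500/301 in (≈ 31.561 in)
Ia = 0.2S: 0.2·31.561 = 6.312 in (exactly 1900/301)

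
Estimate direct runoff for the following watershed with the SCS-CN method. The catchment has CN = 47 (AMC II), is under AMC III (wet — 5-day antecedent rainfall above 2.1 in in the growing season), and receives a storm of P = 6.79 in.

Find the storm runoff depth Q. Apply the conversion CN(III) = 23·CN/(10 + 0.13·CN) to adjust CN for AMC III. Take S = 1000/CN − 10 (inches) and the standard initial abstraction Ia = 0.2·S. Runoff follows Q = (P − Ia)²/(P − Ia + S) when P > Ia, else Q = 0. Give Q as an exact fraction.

CN(III) from CN(II)=47: (23·47)/(10 + 0.13·47) = 108100/1611 ≈ 67.101
Retention S: 1000/CN − 10 with CN=67.101 → S = 5300/1081 ≈ 4.903 in
Initial abstraction Ia = S/5 = (5300/1081)/5 = 1060/1081 ≈ 0.981 in
P − Ia = 6.790 − 0.981 = 627999/108100 ≈ 5.809 in (> 0, runoff occurs)
Q = (627999/108100)²/((627999/108100) + 5300/1081) = (394382744001/11685610000)/(1157999/108100) = 394382744001/125179691900 in ≈ 3.151 in

Q = 394382744001/125179691900 in ≈ 3.151 in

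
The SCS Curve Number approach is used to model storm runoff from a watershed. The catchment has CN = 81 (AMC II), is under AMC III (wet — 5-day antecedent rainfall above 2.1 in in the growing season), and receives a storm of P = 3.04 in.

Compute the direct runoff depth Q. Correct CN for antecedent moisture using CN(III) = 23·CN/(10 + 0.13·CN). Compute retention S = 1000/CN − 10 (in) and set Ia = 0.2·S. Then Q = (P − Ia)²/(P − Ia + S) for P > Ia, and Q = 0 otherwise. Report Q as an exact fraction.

Q = 229568944/110056725 in ≈ 2.086 in

Adjust CN=81 to AMC III: 23·81/(10 + 0.13·81) → 1863 ÷ (2053/100) = 186300/2053 ≈ 90.745
Retention S: 1000/CN − 10 with CN=90.745 → S = 1900/1863 ≈ 1.020 in
Ia = 0.2·(1900/1863) = 380/1863 in ≈ 0.204 in
P − Ia = 3.040 − 0.204 = 132088/46575 ≈ 2.836 in (> 0, runoff occurs)
Q: (132088/46575)² ÷ (179588/46575) = 229568944/110056725 in (≈ 2.086 in)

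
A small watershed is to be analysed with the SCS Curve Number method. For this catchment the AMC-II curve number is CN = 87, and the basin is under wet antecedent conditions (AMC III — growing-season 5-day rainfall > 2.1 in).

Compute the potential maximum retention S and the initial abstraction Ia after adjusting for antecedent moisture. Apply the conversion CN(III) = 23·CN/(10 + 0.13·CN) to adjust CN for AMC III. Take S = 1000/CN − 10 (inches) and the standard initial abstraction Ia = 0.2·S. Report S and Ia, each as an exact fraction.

S = 1300/2001 in ≈ 0.650 in; Ia = 260/2001 in ≈ 0.130 in

Wet (AMC III): CN(III) = 23·87/(10 + 0.13·87) = 2001/(2131/100) = 200100/2131 ≈ 93.900
Max retention: S = 1000/(200100/2131) − 10 = 1300/2001 in (≈ 0.650 in)
Ia = 0.2·(1300/2001) = 260/2001 in ≈ 0.130 in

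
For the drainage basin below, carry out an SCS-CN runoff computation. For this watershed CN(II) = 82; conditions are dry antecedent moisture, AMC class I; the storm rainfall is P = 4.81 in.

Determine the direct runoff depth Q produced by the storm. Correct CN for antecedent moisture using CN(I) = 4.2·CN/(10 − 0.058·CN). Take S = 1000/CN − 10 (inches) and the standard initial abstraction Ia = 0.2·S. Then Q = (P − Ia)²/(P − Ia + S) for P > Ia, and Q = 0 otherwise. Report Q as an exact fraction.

Dry (AMC I): CN(I) = 4.2·82/(10 − 0.058·82) = (1722/5)/(1311/250) = 28700/437 ≈ 65.675
S = 1000/(28700/437) − 10 = 1500/287 in ≈ 5.226 in
Initial abstraction Ia = S/5 = (1500/287)/5 = 300/287 ≈ 1.045 in
Excess rainfall: 4.810 − 1.045 = 3.765 in; P > Ia so Q > 0
Runoff Q = (P−Ia)²/(P−Ia+S) = (3.765)²/(3.765+5.226) = 11674154209/7405948900 ≈ 1.576 in

Q = 11674154209/7405948900 in ≈ 1.576 in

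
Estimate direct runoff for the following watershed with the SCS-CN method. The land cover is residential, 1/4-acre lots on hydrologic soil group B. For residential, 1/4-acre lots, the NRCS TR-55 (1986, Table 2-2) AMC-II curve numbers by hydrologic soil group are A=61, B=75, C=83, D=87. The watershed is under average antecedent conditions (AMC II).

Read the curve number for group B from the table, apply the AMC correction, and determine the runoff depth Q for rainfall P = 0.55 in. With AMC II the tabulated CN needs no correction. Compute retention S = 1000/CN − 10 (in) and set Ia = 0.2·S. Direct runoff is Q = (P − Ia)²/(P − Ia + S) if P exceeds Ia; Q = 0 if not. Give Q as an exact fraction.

Q = 0 in ≈ 0.000 in

NRCS table: residential, 1/4-acre lots, soil group B → CN(II) = 75
CN(II) = 75; AMC II needs no correction.
Max retention: S = 1000/75 − 10 = 10/3 in (≈ 3.333 in)
Ia = 0.2·(10/3) = 2/3 in ≈ 0.667 in
P = 0.550 ≤ Ia = 0.667 in: entire storm abstracted, Q = 0.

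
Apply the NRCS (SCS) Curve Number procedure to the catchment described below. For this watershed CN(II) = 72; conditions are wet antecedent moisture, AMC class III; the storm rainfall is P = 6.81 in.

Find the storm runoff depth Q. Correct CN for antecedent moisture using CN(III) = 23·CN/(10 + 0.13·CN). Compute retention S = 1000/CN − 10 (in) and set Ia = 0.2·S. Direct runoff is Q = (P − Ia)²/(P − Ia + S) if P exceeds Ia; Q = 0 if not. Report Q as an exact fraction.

CN(III) from CN(II)=72: (23·72)/(10 + 0.13·72) = 10350/121 ≈ 85.537
Max retention: S = 1000/(10350/121) − 10 = 350/207 in (≈ 1.691 in)
Initial abstraction Ia = S/5 = (350/207)/5 = 70/207 ≈ 0.338 in
Since P=6.810 > Ia=0.338: effective rainfall P−Ia = 133967/20700 in
Runoff Q = (P−Ia)²/(P−Ia+S) = (6.472)²/(6.472+1.691) = 17947157089/3497616900 ≈ 5.131 in

Q = 17947157089/3497616900 in ≈ 5.131 in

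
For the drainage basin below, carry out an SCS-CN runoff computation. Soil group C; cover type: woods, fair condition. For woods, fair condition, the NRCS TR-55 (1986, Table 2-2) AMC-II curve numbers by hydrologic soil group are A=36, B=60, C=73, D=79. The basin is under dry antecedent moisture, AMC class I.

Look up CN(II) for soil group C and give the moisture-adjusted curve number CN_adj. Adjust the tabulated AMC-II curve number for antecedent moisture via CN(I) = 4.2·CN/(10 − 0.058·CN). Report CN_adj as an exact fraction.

NRCS table: woods, fair condition, soil group C → CN(II) = 73
Adjust CN=73 to AMC I: 4.2·73/(10 − 0.058·73) → (1533/5) ÷ (2883/500) = 51100/961 ≈ 53.174

CN_adj = 51100/961 ≈ 53.174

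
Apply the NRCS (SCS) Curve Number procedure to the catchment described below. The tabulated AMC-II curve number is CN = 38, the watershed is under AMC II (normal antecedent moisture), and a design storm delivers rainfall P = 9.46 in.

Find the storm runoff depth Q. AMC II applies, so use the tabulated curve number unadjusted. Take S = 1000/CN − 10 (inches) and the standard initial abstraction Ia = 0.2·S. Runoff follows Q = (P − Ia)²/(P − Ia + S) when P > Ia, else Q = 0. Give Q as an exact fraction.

Q = 34656769/20317650 in ≈ 1.706 in

Average conditions: CN = 38 (no AMC adjustment).
Max retention: S = 1000/38 − 10 = 310/19 in (≈ 16.316 in)
Initial abstraction Ia = S/5 = (310/19)/5 = 62/19 ≈ 3.263 in
Since P=9.460 > Ia=3.263: effective rainfall P−Ia = 5887/950 in
Q: (5887/950)² ÷ (21387/950) = 34656769/20317650 in (≈ 1.706 in)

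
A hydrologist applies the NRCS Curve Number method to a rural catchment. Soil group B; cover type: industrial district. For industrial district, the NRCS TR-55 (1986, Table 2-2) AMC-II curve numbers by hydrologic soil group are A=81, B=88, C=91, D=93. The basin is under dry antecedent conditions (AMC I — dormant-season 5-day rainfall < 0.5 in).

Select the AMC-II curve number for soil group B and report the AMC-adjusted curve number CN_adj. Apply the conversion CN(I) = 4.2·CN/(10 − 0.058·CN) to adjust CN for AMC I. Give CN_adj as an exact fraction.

CN_adj = 3850/51 ≈ 75.490

NRCS table: industrial district, soil group B → CN(II) = 88
Dry (AMC I): CN(I) = 4.2·88/(10 − 0.058·88) = (1848/5)/(612/125) = 3850/51 ≈ 75.490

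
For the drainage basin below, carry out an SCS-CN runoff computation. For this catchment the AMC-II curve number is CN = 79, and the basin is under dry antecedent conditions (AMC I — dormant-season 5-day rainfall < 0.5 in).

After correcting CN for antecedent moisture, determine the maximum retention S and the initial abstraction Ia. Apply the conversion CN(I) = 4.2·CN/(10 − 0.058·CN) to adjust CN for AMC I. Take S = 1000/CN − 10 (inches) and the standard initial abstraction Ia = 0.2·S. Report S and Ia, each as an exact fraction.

S = 500/79 in ≈ 6.329 in; Ia = 100/79 in ≈ 1.266 in

Dry (AMC I): CN(I) = 4.2·79/(10 − 0.058·79) = (1659/5)/(2709/500) = 7900/129 ≈ 61.240
Retention S: 1000/CN − 10 with CN=61.240 → S = 500/79 ≈ 6.329 in
Ia = 0.2·(500/79) = 100/79 in ≈ 1.266 in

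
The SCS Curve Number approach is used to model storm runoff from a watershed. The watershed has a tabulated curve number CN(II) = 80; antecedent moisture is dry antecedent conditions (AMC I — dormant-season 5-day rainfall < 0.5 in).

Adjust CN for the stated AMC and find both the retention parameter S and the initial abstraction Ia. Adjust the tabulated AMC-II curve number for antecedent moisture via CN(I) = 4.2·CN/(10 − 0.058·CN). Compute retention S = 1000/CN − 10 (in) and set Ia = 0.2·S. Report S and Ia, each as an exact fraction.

Dry (AMC I): CN(I) = 4.2·80/(10 − 0.058·80) = 336/(134/25) = 4200/67 ≈ 62.687
Retention S: 1000/CN − 10 with CN=62.687 → S = 125/21 ≈ 5.952 in
Ia = 0.2·(125/21) = 25/21 in ≈ 1.190 in

S = 125/21 in ≈ 5.952 in; Ia = 25/21 in ≈ 1.190 in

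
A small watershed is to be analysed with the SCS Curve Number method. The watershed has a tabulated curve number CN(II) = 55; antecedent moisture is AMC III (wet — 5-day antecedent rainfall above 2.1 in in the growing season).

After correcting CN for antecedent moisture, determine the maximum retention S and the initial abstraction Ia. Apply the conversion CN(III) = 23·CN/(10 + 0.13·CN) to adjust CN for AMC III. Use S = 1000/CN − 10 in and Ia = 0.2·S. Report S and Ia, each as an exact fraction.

Adjust CN=55 to AMC III: 23·55/(10 + 0.13·55) → 1265 ÷ (343/20) = 25300/343 ≈ 73.761
S = 1000/(25300/343) − 10 = 900/253 in ≈ 3.557 in
Ia = 0.2·(900/253) = 180/253 in ≈ 0.711 in

S = 900/253 in ≈ 3.557 in; Ia = 180/253 in ≈ 0.711 in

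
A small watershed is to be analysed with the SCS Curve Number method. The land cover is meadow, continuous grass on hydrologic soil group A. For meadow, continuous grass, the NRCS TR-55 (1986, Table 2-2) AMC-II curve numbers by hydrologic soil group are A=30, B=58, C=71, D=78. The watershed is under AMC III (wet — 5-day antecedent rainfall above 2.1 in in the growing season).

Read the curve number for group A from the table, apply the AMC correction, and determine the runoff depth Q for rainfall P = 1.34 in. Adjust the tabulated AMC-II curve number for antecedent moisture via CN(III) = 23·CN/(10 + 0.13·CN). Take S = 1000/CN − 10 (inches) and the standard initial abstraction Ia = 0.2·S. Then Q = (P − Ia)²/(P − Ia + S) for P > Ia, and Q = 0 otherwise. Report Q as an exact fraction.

Q = 0 in ≈ 0.000 in

NRCS table: meadow, continuous grass, soil group A → CN(II) = 30
Adjust CN=30 to AMC III: 23·30/(10 + 0.13·30) → 690 ÷ (139/10) = 6900/139 ≈ 49.640
Retention S: 1000/CN − 10 with CN=49.640 → S = 700/69 ≈ 10.145 in
Initial abstraction Ia = S/5 = (700/69)/5 = 140/69 ≈ 2.029 in
P = 1.340 ≤ Ia = 2.029 in: entire storm abstracted, Q = 0.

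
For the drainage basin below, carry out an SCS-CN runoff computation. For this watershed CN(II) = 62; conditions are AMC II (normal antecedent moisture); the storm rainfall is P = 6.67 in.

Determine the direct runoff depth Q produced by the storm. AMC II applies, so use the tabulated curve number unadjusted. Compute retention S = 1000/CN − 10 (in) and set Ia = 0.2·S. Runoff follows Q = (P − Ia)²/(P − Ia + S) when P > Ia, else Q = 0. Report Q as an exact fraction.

CN(II) = 62; AMC II needs no correction.
S = 1000/62 − 10 = 190/31 in ≈ 6.129 in
Ia = 0.2S: 0.2·6.129 = 1.226 in (exactly 38/31)
Excess rainfall: 6.670 − 1.226 = 5.444 in; P > Ia so Q > 0
Q = (16877/3100)²/((16877/3100) + 190/31) = (284833129/9610000)/(35877/3100) = 284833129/111218700 in ≈ 2.561 in

Q = 284833129/111218700 in ≈ 2.561 in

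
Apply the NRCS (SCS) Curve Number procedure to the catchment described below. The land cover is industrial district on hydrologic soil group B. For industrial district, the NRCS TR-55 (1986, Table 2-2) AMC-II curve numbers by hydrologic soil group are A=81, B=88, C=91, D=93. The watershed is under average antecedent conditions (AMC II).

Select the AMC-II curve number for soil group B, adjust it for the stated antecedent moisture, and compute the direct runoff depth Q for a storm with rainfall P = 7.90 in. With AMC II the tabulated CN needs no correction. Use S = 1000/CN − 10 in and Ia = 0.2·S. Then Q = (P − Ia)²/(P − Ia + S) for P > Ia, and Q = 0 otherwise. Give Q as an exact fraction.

NRCS table: industrial district, soil group B → CN(II) = 88
Average conditions: CN = 88 (no AMC adjustment).
Max retention: S = 1000/88 − 10 = 15/11 in (≈ 1.364 in)
Ia = 0.2S: 0.2·1.364 = 0.273 in (exactly 3/11)
Since P=7.900 > Ia=0.273: effective rainfall P−Ia = 839/110 in
Q = (839/110)²/((839/110) + 15/11) = (703921/12100)/(989/110) = 703921/108790 in ≈ 6.470 in

Q = 703921/108790 in ≈ 6.470 in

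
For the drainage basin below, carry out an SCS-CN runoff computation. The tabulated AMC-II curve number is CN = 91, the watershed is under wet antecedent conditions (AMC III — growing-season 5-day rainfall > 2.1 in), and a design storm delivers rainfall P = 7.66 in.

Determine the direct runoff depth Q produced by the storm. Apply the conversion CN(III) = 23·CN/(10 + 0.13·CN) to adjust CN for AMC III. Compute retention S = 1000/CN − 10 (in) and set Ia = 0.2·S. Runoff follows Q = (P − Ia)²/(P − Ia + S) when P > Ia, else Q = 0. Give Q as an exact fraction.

Q = 628244879161/87656828350 in ≈ 7.167 in

Adjust CN=91 to AMC III: 23·91/(10 + 0.13·91) → 2093 ÷ (2183/100) = 209300/2183 ≈ 95.877
Max retention: S = 1000/(209300/2183) − 10 = 900/2093 in (≈ 0.430 in)
Initial abstraction Ia = S/5 = (900/2093)/5 = 180/2093 ≈ 0.086 in
P − Ia = 7.660 − 0.086 = 792619/104650 ≈ 7.574 in (> 0, runoff occurs)
Runoff Q = (P−Ia)²/(P−Ia+S) = (7.574)²/(7.574+0.430) = 628244879161/87656828350 ≈ 7.167 in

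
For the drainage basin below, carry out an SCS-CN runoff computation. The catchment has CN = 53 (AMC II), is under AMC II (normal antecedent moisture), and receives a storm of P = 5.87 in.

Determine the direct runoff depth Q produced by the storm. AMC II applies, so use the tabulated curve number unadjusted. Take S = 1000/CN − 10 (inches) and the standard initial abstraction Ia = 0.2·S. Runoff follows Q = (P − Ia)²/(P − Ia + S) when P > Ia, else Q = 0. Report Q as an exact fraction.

AMC II — tabulated CN = 53 applies directly.
S = 1000/53 − 10 = 470/53 in ≈ 8.868 in
Ia = 0.2·(470/53) = 94/53 in ≈ 1.774 in
Excess rainfall: 5.870 − 1.774 = 4.096 in; P > Ia so Q > 0
Q = (21711/5300)²/((21711/5300) + 470/53) = (471367521/28090000)/(68711/5300) = 471367521/364168300 in ≈ 1.294 in

Q = 471367521/364168300 in ≈ 1.294 in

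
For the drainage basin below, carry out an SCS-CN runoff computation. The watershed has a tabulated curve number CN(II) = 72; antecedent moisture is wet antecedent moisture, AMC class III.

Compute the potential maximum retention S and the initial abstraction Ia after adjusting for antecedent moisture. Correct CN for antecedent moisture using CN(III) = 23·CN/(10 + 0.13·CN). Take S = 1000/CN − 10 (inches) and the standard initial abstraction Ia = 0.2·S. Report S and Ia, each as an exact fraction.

CN(III) from CN(II)=72: (23·72)/(10 + 0.13·72) = 10350/121 ≈ 85.537
S = 1000/(10350/121) − 10 = 350/207 in ≈ 1.691 in
Ia = 0.2·(350/207) = 70/207 in ≈ 0.338 in

S = 350/207 in ≈ 1.691 in; Ia = 70/207 in ≈ 0.338 in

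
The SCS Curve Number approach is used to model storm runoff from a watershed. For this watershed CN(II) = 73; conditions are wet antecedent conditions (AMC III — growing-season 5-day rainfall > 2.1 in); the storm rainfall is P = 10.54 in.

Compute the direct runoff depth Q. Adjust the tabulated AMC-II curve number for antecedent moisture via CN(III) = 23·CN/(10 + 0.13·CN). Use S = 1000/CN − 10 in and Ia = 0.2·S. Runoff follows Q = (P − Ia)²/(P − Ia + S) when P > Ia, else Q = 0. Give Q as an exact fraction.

Wet (AMC III): CN(III) = 23·73/(10 + 0.13·73) = 1679/(1949/100) = 167900/1949 ≈ 86.147
S = 1000/(167900/1949) − 10 = 2700/1679 in ≈ 1.608 in
Initial abstraction Ia = S/5 = (2700/1679)/5 = 540/1679 ≈ 0.322 in
Since P=10.540 > Ia=0.322: effective rainfall P−Ia = 857833/83950 in
Q = (857833/83950)²/((857833/83950) + 2700/1679) = (735877455889/7047602500)/(992833/83950) = 735877455889/83348330350 in ≈ 8.829 in

Q = 735877455889/83348330350 in ≈ 8.829 in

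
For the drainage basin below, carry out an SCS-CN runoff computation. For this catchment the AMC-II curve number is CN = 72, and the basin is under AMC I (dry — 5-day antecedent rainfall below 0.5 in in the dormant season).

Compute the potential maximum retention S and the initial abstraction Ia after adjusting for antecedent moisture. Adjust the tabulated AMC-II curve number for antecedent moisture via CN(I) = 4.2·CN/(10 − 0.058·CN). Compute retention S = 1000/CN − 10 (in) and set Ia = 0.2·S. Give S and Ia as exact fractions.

Dry (AMC I): CN(I) = 4.2·72/(10 − 0.058·72) = (1512/5)/(728/125) = 675/13 ≈ 51.923
S = 1000/(675/13) − 10 = 250/27 in ≈ 9.259 in
Initial abstraction Ia = S/5 = (250/27)/5 = 50/27 ≈ 1.852 in

S = 250/27 in ≈ 9.259 in; Ia = 50/27 in ≈ 1.852 in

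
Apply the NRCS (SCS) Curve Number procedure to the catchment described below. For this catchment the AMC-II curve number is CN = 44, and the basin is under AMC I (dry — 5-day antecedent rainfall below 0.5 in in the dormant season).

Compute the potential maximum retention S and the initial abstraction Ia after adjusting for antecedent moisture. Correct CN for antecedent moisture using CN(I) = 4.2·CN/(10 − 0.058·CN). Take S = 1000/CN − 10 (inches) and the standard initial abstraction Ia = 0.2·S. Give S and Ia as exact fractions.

CN(I) from CN(II)=44: (4.2·44)/(10 − 0.058·44) = 3300/133 ≈ 24.812
S = 1000/(3300/133) − 10 = 1000/33 in ≈ 30.303 in
Initial abstraction Ia = S/5 = (1000/33)/5 = 200/33 ≈ 6.061 in

S = 1000/33 in ≈ 30.303 in; Ia = 200/33 in ≈ 6.061 in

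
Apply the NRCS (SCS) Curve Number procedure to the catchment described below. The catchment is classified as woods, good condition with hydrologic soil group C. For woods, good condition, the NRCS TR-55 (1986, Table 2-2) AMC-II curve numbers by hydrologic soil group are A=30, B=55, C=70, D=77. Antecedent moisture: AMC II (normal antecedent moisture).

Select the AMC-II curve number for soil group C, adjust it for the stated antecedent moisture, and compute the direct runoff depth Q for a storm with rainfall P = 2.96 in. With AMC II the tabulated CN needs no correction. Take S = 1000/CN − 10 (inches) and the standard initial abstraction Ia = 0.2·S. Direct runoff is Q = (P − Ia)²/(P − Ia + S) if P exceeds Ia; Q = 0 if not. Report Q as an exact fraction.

NRCS table: woods, good condition, soil group C → CN(II) = 70
Average conditions: CN = 70 (no AMC adjustment).
Retention S: 1000/CN − 10 with CN=70.000 → S = 30/7 ≈ 4.286 in
Initial abstraction Ia = S/5 = (30/7)/5 = 6/7 ≈ 0.857 in
P − Ia = 2.960 − 0.857 = 368/175 ≈ 2.103 in (> 0, runoff occurs)
Q: (368/175)² ÷ (1118/175) = 67712/97825 in (≈ 0.692 in)

Q = 67712/97825 in ≈ 0.692 in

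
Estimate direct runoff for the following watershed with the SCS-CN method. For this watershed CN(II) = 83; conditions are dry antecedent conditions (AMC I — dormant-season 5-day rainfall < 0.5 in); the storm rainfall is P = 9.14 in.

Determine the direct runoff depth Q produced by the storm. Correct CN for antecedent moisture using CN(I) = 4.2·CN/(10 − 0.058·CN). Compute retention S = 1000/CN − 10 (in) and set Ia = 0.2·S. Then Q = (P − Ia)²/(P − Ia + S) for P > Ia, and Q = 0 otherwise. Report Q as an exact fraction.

Q = 506304825601/99050419650 in ≈ 5.112 in

Adjust CN=83 to AMC I: 4.2·83/(10 − 0.058·83) → (1743/5) ÷ (2593/500) = 174300/2593 ≈ 67.219
S = 1000/(174300/2593) − 10 = 8500/1743 in ≈ 4.877 in
Ia = 0.2·(8500/1743) = 1700/1743 in ≈ 0.975 in
Since P=9.140 > Ia=0.975: effective rainfall P−Ia = 711551/87150 in
Runoff Q = (P−Ia)²/(P−Ia+S) = (8.165)²/(8.165+4.877) = 506304825601/99050419650 ≈ 5.112 in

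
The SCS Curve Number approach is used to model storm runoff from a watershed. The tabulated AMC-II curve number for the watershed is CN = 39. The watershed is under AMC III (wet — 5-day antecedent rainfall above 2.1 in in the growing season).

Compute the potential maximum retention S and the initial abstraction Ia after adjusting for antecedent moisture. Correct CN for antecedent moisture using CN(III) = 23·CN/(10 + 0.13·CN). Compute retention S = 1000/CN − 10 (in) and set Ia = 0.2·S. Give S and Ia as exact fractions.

S = 6100/897 in ≈ 6.800 in; Ia = 1220/897 in ≈ 1.360 in

CN(III) from CN(II)=39: (23·39)/(10 + 0.13·39) = 89700/1507 ≈ 59.522
S = 1000/(89700/1507) − 10 = 6100/897 in ≈ 6.800 in
Initial abstraction Ia = S/5 = (6100/897)/5 = 1220/897 ≈ 1.360 in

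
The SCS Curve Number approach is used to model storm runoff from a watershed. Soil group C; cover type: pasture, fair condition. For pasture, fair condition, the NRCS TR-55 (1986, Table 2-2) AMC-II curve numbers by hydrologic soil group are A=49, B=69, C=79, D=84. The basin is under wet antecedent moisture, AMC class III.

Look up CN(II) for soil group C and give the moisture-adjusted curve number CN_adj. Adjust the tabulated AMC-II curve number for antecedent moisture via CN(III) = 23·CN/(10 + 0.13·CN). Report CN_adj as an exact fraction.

CN_adj = 181700/2027 ≈ 89.640

NRCS table: pasture, fair condition, soil group C → CN(II) = 79
CN(III) from CN(II)=79: (23·79)/(10 + 0.13·79) = 181700/2027 ≈ 89.640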